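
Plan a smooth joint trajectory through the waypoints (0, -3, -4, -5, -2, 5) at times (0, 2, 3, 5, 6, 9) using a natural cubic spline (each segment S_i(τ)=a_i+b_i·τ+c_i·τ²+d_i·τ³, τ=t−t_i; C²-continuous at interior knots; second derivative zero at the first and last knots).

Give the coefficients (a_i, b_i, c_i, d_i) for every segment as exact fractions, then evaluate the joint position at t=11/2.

Δ: Δ0=-3/2, Δ1=-1, Δ2=-1/2, Δ3=3, Δ4=7/3
row 1: diag=6, rhs=3; c'=1/6, d'=1/2
row 2: denom=6−1·1/6=35/6; d'=(3−1·1/2)/(35/6)=3/7
row 3: denom=6−2·12/35=186/35; d'=(21−2·3/7)/(186/35)=235/62
row 4: denom=8−1·35/186=1453/186; d'=(-4−1·235/62)/(1453/186)=-1449/1453
back: M4=-1449/1453
back: M3=235/62−35/186·-1449/1453=5780/1453
back: M2=3/7−12/35·5780/1453=-1359/1453
back: M1=1/2−1/6·-1359/1453=953/1453
M: M0=0, M1=953/1453, M2=-1359/1453, M3=5780/1453, M4=-1449/1453, M5=0
seg 0: a=0, c=M0/2=0, d=(M1−M0)/(6·2)=953/17436, b=Δ0−h0·(2M0+M1)/6=-14983/8718
seg 1: a=-3, c=M1/2=953/2906, d=(M2−M1)/(6·1)=-1156/4359, b=Δ1−h1·(2M1+M2)/6=-9265/8718
seg 2: a=-4, c=M2/2=-1359/2906, d=(M3−M2)/(6·2)=7139/17436, b=Δ2−h2·(2M2+M3)/6=-10483/8718
seg 3: a=-5, c=M3/2=2890/1453, d=(M4−M3)/(6·1)=-7229/8718, b=Δ3−h3·(2M3+M4)/6=16043/8718
seg 4: a=-2, c=M4/2=-1449/2906, d=(M5−M4)/(6·3)=161/2906, b=Δ4−h4·(2M4+M5)/6=14518/4359
t_q=11/2 → seg 3, τ=1/2; S=-5+16043/8718·τ+2890/1453·τ²+-7229/8718·τ³=-85699/23248

  seg 0: a=0 b=-14983/8718 c=0 d=953/17436
  seg 1: a=-3 b=-9265/8718 c=953/2906 d=-1156/4359
  seg 2: a=-4 b=-10483/8718 c=-1359/2906 d=7139/17436
  seg 3: a=-5 b=16043/8718 c=2890/1453 d=-7229/8718
  seg 4: a=-2 b=14518/4359 c=-1449/2906 d=161/2906
S(11/2) = -85699/23248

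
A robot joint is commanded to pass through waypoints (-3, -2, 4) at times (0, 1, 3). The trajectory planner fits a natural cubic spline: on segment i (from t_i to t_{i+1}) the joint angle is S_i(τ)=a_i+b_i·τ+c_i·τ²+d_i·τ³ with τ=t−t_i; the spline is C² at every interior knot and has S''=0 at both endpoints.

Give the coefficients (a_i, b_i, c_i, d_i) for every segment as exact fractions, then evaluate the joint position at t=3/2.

Δ: Δ0=1, Δ1=3
row 1: diag=6, rhs=12; c'=1/3, d'=2
back: M1=2
M: M0=0, M1=2, M2=0
seg 0: a=-3, c=M0/2=0, d=(M1−M0)/(6·1)=1/3, b=Δ0−h0·(2M0+M1)/6=2/3
seg 1: a=-2, c=M1/2=1, d=(M2−M1)/(6·2)=-1/6, b=Δ1−h1·(2M1+M2)/6=5/3
t_q=3/2 → seg 1, τ=1/2; S=-2+5/3·τ+1·τ²+-1/6·τ³=-15/16

  seg 0: a=-3 b=2/3 c=0 d=1/3
  seg 1: a=-2 b=5/3 c=1 d=-1/6
S(3/2) = -15/16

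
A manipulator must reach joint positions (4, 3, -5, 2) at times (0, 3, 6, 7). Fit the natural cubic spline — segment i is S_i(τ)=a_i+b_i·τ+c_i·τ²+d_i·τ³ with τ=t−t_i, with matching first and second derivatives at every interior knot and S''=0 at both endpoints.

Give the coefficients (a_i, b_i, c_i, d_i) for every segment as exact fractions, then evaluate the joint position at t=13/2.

  seg 0: a=4 b=38/29 c=0 d=-143/783
  seg 1: a=3 b=-105/29 c=-143/87 d=512/783
  seg 2: a=-5 b=121/29 c=123/29 d=-41/29
S(13/2) = -471/232

Δ: Δ0=-1/3, Δ1=-8/3, Δ2=7
row 1: diag=12, rhs=-14; c'=1/4, d'=-7/6
row 2: denom=8−3·1/4=29/4; d'=(58−3·-7/6)/(29/4)=246/29
back: M2=246/29
back: M1=-7/6−1/4·246/29=-286/87
M: M0=0, M1=-286/87, M2=246/29, M3=0
seg 0: a=4, c=M0/2=0, d=(M1−M0)/(6·3)=-143/783, b=Δ0−h0·(2M0+M1)/6=38/29
seg 1: a=3, c=M1/2=-143/87, d=(M2−M1)/(6·3)=512/783, b=Δ1−h1·(2M1+M2)/6=-105/29
seg 2: a=-5, c=M2/2=123/29, d=(M3−M2)/(6·1)=-41/29, b=Δ2−h2·(2M2+M3)/6=121/29
t_q=13/2 → seg 2, τ=1/2; S=-5+121/29·τ+123/29·τ²+-41/29·τ³=-471/232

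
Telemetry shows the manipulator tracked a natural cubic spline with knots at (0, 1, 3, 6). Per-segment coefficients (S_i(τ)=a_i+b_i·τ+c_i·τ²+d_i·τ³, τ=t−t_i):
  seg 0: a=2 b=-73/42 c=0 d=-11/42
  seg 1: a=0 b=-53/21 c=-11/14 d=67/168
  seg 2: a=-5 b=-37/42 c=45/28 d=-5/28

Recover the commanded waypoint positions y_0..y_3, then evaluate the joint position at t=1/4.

y_0=2 y_1=0 y_2=-5 y_3=2
S(1/4) = 1399/896

y_0 = S_0(0) = a_0 = 2
y_1 = S_1(0) = a_1 = 0
y_2 = S_2(0) = a_2 = -5
y_3 = S_2(3) = 2
t_q=1/4 is in segment 0 (τ=1/4); S_0(τ)=1399/896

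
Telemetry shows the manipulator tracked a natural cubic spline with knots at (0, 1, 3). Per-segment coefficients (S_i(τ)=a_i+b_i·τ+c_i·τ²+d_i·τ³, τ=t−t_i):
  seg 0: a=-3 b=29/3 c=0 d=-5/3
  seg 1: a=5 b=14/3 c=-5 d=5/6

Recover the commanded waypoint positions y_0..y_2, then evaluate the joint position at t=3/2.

y_0=-3 y_1=5 y_2=1
S(3/2) = 99/16

y_0 = S_0(0) = a_0 = -3
y_1 = S_1(0) = a_1 = 5
y_2 = S_1(2) = 1
t_q=3/2 is in segment 1 (τ=1/2); S_1(τ)=99/16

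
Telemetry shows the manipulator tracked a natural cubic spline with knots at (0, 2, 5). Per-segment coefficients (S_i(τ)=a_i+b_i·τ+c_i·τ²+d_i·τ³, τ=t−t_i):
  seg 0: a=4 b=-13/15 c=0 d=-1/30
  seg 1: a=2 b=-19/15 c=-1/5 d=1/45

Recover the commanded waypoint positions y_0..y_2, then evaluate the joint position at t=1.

y_0=4 y_1=2 y_2=-3
S(1) = 31/10

y_0 = S_0(0) = a_0 = 4
y_1 = S_1(0) = a_1 = 2
y_2 = S_1(3) = -3
t_q=1 is in segment 0 (τ=1); S_0(τ)=31/10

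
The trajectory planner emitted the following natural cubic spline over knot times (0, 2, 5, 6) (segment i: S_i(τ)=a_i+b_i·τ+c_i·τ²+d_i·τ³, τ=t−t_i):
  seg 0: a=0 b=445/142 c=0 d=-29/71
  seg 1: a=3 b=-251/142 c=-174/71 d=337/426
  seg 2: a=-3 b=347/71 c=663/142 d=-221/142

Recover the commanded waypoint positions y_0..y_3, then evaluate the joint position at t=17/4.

y_0=0 y_1=3 y_2=-3 y_3=5
S(17/4) = -39741/9088

y_0 = S_0(0) = a_0 = 0
y_1 = S_1(0) = a_1 = 3
y_2 = S_2(0) = a_2 = -3
y_3 = S_2(1) = 5
t_q=17/4 is in segment 1 (τ=9/4); S_1(τ)=-39741/9088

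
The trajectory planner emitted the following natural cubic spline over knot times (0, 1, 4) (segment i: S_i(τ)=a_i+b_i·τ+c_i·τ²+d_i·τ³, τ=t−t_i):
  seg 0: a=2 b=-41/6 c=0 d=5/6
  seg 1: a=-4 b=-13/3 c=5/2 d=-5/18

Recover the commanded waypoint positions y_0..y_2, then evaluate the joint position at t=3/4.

y_0 = S_0(0) = a_0 = 2
y_1 = S_1(0) = a_1 = -4
y_2 = S_1(3) = -2
t_q=3/4 is in segment 0 (τ=3/4); S_0(τ)=-355/128

y_0=2 y_1=-4 y_2=-2
S(3/4) = -355/128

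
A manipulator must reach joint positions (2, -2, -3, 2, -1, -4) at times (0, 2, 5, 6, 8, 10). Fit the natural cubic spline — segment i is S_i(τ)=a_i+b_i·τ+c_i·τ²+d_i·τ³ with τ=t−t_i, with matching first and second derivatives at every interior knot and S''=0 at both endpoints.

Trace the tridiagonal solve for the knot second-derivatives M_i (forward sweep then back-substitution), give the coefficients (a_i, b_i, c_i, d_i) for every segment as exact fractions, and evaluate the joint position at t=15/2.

Δ: Δ0=-2, Δ1=-1/3, Δ2=5, Δ3=-3/2, Δ4=-3/2
row 1: diag=10, rhs=10; c'=3/10, d'=1
row 2: denom=8−3·3/10=71/10; d'=(32−3·1)/(71/10)=290/71
row 3: denom=6−1·10/71=416/71; d'=(-39−1·290/71)/(416/71)=-3059/416
row 4: denom=8−2·71/208=761/104; d'=(0−2·-3059/416)/(761/104)=3059/1522
back: M4=3059/1522
back: M3=-3059/416−71/208·3059/1522=-6118/761
back: M2=290/71−10/71·-6118/761=3970/761
back: M1=1−3/10·3970/761=-430/761
M: M0=0, M1=-430/761, M2=3970/761, M3=-6118/761, M4=3059/1522, M5=0
seg 0: a=2, c=M0/2=0, d=(M1−M0)/(6·2)=-215/4566, b=Δ0−h0·(2M0+M1)/6=-4136/2283
seg 1: a=-2, c=M1/2=-215/761, d=(M2−M1)/(6·3)=2200/6849, b=Δ1−h1·(2M1+M2)/6=-5426/2283
seg 2: a=-3, c=M2/2=1985/761, d=(M3−M2)/(6·1)=-5044/2283, b=Δ2−h2·(2M2+M3)/6=10504/2283
seg 3: a=2, c=M3/2=-3059/761, d=(M4−M3)/(6·2)=15295/18264, b=Δ3−h3·(2M3+M4)/6=7282/2283
seg 4: a=-1, c=M4/2=3059/3044, d=(M5−M4)/(6·2)=-3059/18264, b=Δ4−h4·(2M4+M5)/6=-12967/4566
t_q=15/2 → seg 3, τ=3/2; S=2+7282/2283·τ+-3059/761·τ²+15295/18264·τ³=27591/48704

  seg 0: a=2 b=-4136/2283 c=0 d=-215/4566
  seg 1: a=-2 b=-5426/2283 c=-215/761 d=2200/6849
  seg 2: a=-3 b=10504/2283 c=1985/761 d=-5044/2283
  seg 3: a=2 b=7282/2283 c=-3059/761 d=15295/18264
  seg 4: a=-1 b=-12967/4566 c=3059/3044 d=-3059/18264
S(15/2) = 27591/48704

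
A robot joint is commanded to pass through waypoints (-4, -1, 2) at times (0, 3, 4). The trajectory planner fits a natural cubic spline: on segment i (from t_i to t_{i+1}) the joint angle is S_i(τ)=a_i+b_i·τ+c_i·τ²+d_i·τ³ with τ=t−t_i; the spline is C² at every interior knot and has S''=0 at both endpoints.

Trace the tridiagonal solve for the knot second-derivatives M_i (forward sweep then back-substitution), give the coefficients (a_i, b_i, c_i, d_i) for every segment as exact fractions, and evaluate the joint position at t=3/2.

  seg 0: a=-4 b=1/4 c=0 d=1/12
  seg 1: a=-1 b=5/2 c=3/4 d=-1/4
S(3/2) = -107/32

Δ: Δ0=1, Δ1=3
row 1: diag=8, rhs=12; c'=1/8, d'=3/2
back: M1=3/2
M: M0=0, M1=3/2, M2=0
seg 0: a=-4, c=M0/2=0, d=(M1−M0)/(6·3)=1/12, b=Δ0−h0·(2M0+M1)/6=1/4
seg 1: a=-1, c=M1/2=3/4, d=(M2−M1)/(6·1)=-1/4, b=Δ1−h1·(2M1+M2)/6=5/2
t_q=3/2 → seg 0, τ=3/2; S=-4+1/4·τ+0·τ²+1/12·τ³=-107/32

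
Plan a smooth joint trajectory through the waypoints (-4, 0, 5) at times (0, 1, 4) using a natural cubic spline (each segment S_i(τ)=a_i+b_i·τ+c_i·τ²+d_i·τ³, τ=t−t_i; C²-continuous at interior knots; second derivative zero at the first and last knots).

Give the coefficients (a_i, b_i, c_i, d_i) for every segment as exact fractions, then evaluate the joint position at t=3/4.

Δ: Δ0=4, Δ1=5/3
row 1: diag=8, rhs=-14; c'=3/8, d'=-7/4
back: M1=-7/4
M: M0=0, M1=-7/4, M2=0
seg 0: a=-4, c=M0/2=0, d=(M1−M0)/(6·1)=-7/24, b=Δ0−h0·(2M0+M1)/6=103/24
seg 1: a=0, c=M1/2=-7/8, d=(M2−M1)/(6·3)=7/72, b=Δ1−h1·(2M1+M2)/6=41/12
t_q=3/4 → seg 0, τ=3/4; S=-4+103/24·τ+0·τ²+-7/24·τ³=-463/512

  seg 0: a=-4 b=103/24 c=0 d=-7/24
  seg 1: a=0 b=41/12 c=-7/8 d=7/72
S(3/4) = -463/512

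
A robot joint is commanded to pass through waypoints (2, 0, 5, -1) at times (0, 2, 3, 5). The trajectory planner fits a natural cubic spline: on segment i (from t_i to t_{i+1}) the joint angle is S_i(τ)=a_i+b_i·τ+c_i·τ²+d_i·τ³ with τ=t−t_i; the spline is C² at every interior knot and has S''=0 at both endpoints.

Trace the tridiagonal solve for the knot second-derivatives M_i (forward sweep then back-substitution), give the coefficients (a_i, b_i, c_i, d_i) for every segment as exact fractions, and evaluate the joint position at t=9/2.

Δ: Δ0=-1, Δ1=5, Δ2=-3
row 1: diag=6, rhs=36; c'=1/6, d'=6
row 2: denom=6−1·1/6=35/6; d'=(-48−1·6)/(35/6)=-324/35
back: M2=-324/35
back: M1=6−1/6·-324/35=264/35
M: M0=0, M1=264/35, M2=-324/35, M3=0
seg 0: a=2, c=M0/2=0, d=(M1−M0)/(6·2)=22/35, b=Δ0−h0·(2M0+M1)/6=-123/35
seg 1: a=0, c=M1/2=132/35, d=(M2−M1)/(6·1)=-14/5, b=Δ1−h1·(2M1+M2)/6=141/35
seg 2: a=5, c=M2/2=-162/35, d=(M3−M2)/(6·2)=27/35, b=Δ2−h2·(2M2+M3)/6=111/35
t_q=9/2 → seg 2, τ=3/2; S=5+111/35·τ+-162/35·τ²+27/35·τ³=109/56

  seg 0: a=2 b=-123/35 c=0 d=22/35
  seg 1: a=0 b=141/35 c=132/35 d=-14/5
  seg 2: a=5 b=111/35 c=-162/35 d=27/35
S(9/2) = 109/56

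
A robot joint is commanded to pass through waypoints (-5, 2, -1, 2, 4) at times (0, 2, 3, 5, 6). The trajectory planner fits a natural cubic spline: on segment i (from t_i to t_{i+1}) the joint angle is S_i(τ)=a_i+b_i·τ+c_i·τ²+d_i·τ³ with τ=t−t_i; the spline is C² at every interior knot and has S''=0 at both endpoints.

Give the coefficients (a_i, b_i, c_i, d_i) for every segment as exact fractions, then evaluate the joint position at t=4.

  seg 0: a=-5 b=373/62 c=0 d=-39/62
  seg 1: a=2 b=-95/62 c=-117/31 d=143/62
  seg 2: a=-1 b=-67/31 c=195/62 d=-163/248
  seg 3: a=2 b=157/62 c=-99/124 d=33/124
S(4) = -167/248

Δ: Δ0=7/2, Δ1=-3, Δ2=3/2, Δ3=2
row 1: diag=6, rhs=-39; c'=1/6, d'=-13/2
row 2: denom=6−1·1/6=35/6; d'=(27−1·-13/2)/(35/6)=201/35
row 3: denom=6−2·12/35=186/35; d'=(3−2·201/35)/(186/35)=-99/62
back: M3=-99/62
back: M2=201/35−12/35·-99/62=195/31
back: M1=-13/2−1/6·195/31=-234/31
M: M0=0, M1=-234/31, M2=195/31, M3=-99/62, M4=0
seg 0: a=-5, c=M0/2=0, d=(M1−M0)/(6·2)=-39/62, b=Δ0−h0·(2M0+M1)/6=373/62
seg 1: a=2, c=M1/2=-117/31, d=(M2−M1)/(6·1)=143/62, b=Δ1−h1·(2M1+M2)/6=-95/62
seg 2: a=-1, c=M2/2=195/62, d=(M3−M2)/(6·2)=-163/248, b=Δ2−h2·(2M2+M3)/6=-67/31
seg 3: a=2, c=M3/2=-99/124, d=(M4−M3)/(6·1)=33/124, b=Δ3−h3·(2M3+M4)/6=157/62
t_q=4 → seg 2, τ=1; S=-1+-67/31·τ+195/62·τ²+-163/248·τ³=-167/248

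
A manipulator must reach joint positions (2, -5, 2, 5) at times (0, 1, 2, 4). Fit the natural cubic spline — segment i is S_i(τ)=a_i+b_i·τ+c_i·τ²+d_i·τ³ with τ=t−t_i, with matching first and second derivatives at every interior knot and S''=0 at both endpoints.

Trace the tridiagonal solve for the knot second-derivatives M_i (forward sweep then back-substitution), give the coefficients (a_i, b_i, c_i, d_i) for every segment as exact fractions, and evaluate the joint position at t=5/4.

  seg 0: a=2 b=-501/46 c=0 d=179/46
  seg 1: a=-5 b=18/23 c=537/46 d=-251/46
  seg 2: a=2 b=357/46 c=-108/23 d=18/23
S(5/4) = -12247/2944

Δ: Δ0=-7, Δ1=7, Δ2=3/2
row 1: diag=4, rhs=84; c'=1/4, d'=21
row 2: denom=6−1·1/4=23/4; d'=(-33−1·21)/(23/4)=-216/23
back: M2=-216/23
back: M1=21−1/4·-216/23=537/23
M: M0=0, M1=537/23, M2=-216/23, M3=0
seg 0: a=2, c=M0/2=0, d=(M1−M0)/(6·1)=179/46, b=Δ0−h0·(2M0+M1)/6=-501/46
seg 1: a=-5, c=M1/2=537/46, d=(M2−M1)/(6·1)=-251/46, b=Δ1−h1·(2M1+M2)/6=18/23
seg 2: a=2, c=M2/2=-108/23, d=(M3−M2)/(6·2)=18/23, b=Δ2−h2·(2M2+M3)/6=357/46
t_q=5/4 → seg 1, τ=1/4; S=-5+18/23·τ+537/46·τ²+-251/46·τ³=-12247/2944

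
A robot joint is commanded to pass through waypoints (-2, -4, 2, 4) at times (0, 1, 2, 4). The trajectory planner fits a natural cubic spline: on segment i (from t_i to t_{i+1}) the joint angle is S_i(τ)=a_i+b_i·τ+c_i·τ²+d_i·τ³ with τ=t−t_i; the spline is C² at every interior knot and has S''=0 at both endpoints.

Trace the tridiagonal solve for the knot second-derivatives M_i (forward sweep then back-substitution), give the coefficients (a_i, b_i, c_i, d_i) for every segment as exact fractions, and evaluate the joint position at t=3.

  seg 0: a=-2 b=-99/23 c=0 d=53/23
  seg 1: a=-4 b=60/23 c=159/23 d=-81/23
  seg 2: a=2 b=135/23 c=-84/23 d=14/23
S(3) = 111/23

Δ: Δ0=-2, Δ1=6, Δ2=1
row 1: diag=4, rhs=48; c'=1/4, d'=12
row 2: denom=6−1·1/4=23/4; d'=(-30−1·12)/(23/4)=-168/23
back: M2=-168/23
back: M1=12−1/4·-168/23=318/23
M: M0=0, M1=318/23, M2=-168/23, M3=0
seg 0: a=-2, c=M0/2=0, d=(M1−M0)/(6·1)=53/23, b=Δ0−h0·(2M0+M1)/6=-99/23
seg 1: a=-4, c=M1/2=159/23, d=(M2−M1)/(6·1)=-81/23, b=Δ1−h1·(2M1+M2)/6=60/23
seg 2: a=2, c=M2/2=-84/23, d=(M3−M2)/(6·2)=14/23, b=Δ2−h2·(2M2+M3)/6=135/23
t_q=3 → seg 2, τ=1; S=2+135/23·τ+-84/23·τ²+14/23·τ³=111/23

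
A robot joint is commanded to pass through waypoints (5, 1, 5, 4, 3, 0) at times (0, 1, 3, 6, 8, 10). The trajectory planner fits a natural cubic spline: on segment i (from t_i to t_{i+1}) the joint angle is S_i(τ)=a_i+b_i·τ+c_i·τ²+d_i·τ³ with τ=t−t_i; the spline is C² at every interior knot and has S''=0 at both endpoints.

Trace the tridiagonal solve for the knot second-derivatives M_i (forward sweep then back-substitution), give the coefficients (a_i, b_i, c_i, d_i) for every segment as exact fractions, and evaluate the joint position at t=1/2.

Δ: Δ0=-4, Δ1=2, Δ2=-1/3, Δ3=-1/2, Δ4=-3/2
row 1: diag=6, rhs=36; c'=1/3, d'=6
row 2: denom=10−2·1/3=28/3; d'=(-14−2·6)/(28/3)=-39/14
row 3: denom=10−3·9/28=253/28; d'=(-1−3·-39/14)/(253/28)=206/253
row 4: denom=8−2·56/253=1912/253; d'=(-6−2·206/253)/(1912/253)=-965/956
back: M4=-965/956
back: M3=206/253−56/253·-965/956=248/239
back: M2=-39/14−9/28·248/239=-1491/478
back: M1=6−1/3·-1491/478=3365/478
M: M0=0, M1=3365/478, M2=-1491/478, M3=248/239, M4=-965/956, M5=0
seg 0: a=5, c=M0/2=0, d=(M1−M0)/(6·1)=3365/2868, b=Δ0−h0·(2M0+M1)/6=-14837/2868
seg 1: a=1, c=M1/2=3365/956, d=(M2−M1)/(6·2)=-607/717, b=Δ1−h1·(2M1+M2)/6=-2371/1434
seg 2: a=5, c=M2/2=-1491/956, d=(M3−M2)/(6·3)=1987/8604, b=Δ2−h2·(2M2+M3)/6=3251/1434
seg 3: a=4, c=M3/2=124/239, d=(M4−M3)/(6·2)=-1957/11472, b=Δ3−h3·(2M3+M4)/6=-2453/2868
seg 4: a=3, c=M4/2=-965/1912, d=(M5−M4)/(6·2)=965/11472, b=Δ4−h4·(2M4+M5)/6=-593/717
t_q=1/2 → seg 0, τ=1/2; S=5+-14837/2868·τ+0·τ²+3365/2868·τ³=19579/7648

  seg 0: a=5 b=-14837/2868 c=0 d=3365/2868
  seg 1: a=1 b=-2371/1434 c=3365/956 d=-607/717
  seg 2: a=5 b=3251/1434 c=-1491/956 d=1987/8604
  seg 3: a=4 b=-2453/2868 c=124/239 d=-1957/11472
  seg 4: a=3 b=-593/717 c=-965/1912 d=965/11472
S(1/2) = 19579/7648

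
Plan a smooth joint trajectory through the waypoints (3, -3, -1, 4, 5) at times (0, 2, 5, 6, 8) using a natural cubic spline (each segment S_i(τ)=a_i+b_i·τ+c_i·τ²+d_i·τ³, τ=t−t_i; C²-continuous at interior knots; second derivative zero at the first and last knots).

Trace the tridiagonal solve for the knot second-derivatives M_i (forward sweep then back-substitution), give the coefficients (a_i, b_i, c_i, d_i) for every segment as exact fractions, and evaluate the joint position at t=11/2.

Δ: Δ0=-3, Δ1=2/3, Δ2=5, Δ3=1/2
row 1: diag=10, rhs=22; c'=3/10, d'=11/5
row 2: denom=8−3·3/10=71/10; d'=(26−3·11/5)/(71/10)=194/71
row 3: denom=6−1·10/71=416/71; d'=(-27−1·194/71)/(416/71)=-2111/416
back: M3=-2111/416
back: M2=194/71−10/71·-2111/416=717/208
back: M1=11/5−3/10·717/208=485/416
M: M0=0, M1=485/416, M2=717/208, M3=-2111/416, M4=0
seg 0: a=3, c=M0/2=0, d=(M1−M0)/(6·2)=485/4992, b=Δ0−h0·(2M0+M1)/6=-4229/1248
seg 1: a=-3, c=M1/2=485/832, d=(M2−M1)/(6·3)=73/576, b=Δ1−h1·(2M1+M2)/6=-1387/624
seg 2: a=-1, c=M2/2=717/416, d=(M3−M2)/(6·1)=-3545/2496, b=Δ2−h2·(2M2+M3)/6=11723/2496
seg 3: a=4, c=M3/2=-2111/832, d=(M4−M3)/(6·2)=2111/4992, b=Δ3−h3·(2M3+M4)/6=2423/624
t_q=11/2 → seg 2, τ=1/2; S=-1+11723/2496·τ+717/416·τ²+-3545/2496·τ³=10661/6656

  seg 0: a=3 b=-4229/1248 c=0 d=485/4992
  seg 1: a=-3 b=-1387/624 c=485/832 d=73/576
  seg 2: a=-1 b=11723/2496 c=717/416 d=-3545/2496
  seg 3: a=4 b=2423/624 c=-2111/832 d=2111/4992
S(11/2) = 10661/6656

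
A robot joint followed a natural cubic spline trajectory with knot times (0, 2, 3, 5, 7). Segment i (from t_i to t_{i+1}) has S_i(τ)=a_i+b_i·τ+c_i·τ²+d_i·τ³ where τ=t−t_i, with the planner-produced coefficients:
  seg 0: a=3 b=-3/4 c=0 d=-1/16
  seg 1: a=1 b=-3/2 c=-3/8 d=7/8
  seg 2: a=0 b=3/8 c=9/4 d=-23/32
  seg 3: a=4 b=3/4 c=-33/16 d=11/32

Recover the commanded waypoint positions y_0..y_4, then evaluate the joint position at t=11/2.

y_0=3 y_1=1 y_2=0 y_3=4 y_4=0
S(11/2) = 999/256

y_0 = S_0(0) = a_0 = 3
y_1 = S_1(0) = a_1 = 1
y_2 = S_2(0) = a_2 = 0
y_3 = S_3(0) = a_3 = 4
y_4 = S_3(2) = 0
t_q=11/2 is in segment 3 (τ=1/2); S_3(τ)=999/256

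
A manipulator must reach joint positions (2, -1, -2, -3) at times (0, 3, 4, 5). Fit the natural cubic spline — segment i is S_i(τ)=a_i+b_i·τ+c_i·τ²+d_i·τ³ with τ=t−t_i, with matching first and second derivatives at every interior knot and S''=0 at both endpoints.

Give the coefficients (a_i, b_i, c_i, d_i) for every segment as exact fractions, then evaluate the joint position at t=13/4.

  seg 0: a=2 b=-1 c=0 d=0
  seg 1: a=-1 b=-1 c=0 d=0
  seg 2: a=-2 b=-1 c=0 d=0
S(13/4) = -5/4

Δ: Δ0=-1, Δ1=-1, Δ2=-1
row 1: diag=8, rhs=0; c'=1/8, d'=0
row 2: denom=4−1·1/8=31/8; d'=(0−1·0)/(31/8)=0
back: M2=0
back: M1=0−1/8·0=0
M: M0=0, M1=0, M2=0, M3=0
seg 0: a=2, c=M0/2=0, d=(M1−M0)/(6·3)=0, b=Δ0−h0·(2M0+M1)/6=-1
seg 1: a=-1, c=M1/2=0, d=(M2−M1)/(6·1)=0, b=Δ1−h1·(2M1+M2)/6=-1
seg 2: a=-2, c=M2/2=0, d=(M3−M2)/(6·1)=0, b=Δ2−h2·(2M2+M3)/6=-1
t_q=13/4 → seg 1, τ=1/4; S=-1+-1·τ+0·τ²+0·τ³=-5/4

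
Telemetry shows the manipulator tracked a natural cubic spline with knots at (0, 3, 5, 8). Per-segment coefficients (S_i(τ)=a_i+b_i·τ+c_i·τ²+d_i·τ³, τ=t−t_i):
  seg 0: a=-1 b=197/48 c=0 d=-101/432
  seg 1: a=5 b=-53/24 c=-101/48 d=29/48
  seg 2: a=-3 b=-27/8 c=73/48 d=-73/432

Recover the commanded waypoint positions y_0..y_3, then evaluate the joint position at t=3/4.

y_0=-1 y_1=5 y_2=-3 y_3=-4
S(3/4) = 2027/1024

y_0 = S_0(0) = a_0 = -1
y_1 = S_1(0) = a_1 = 5
y_2 = S_2(0) = a_2 = -3
y_3 = S_2(3) = -4
t_q=3/4 is in segment 0 (τ=3/4); S_0(τ)=2027/1024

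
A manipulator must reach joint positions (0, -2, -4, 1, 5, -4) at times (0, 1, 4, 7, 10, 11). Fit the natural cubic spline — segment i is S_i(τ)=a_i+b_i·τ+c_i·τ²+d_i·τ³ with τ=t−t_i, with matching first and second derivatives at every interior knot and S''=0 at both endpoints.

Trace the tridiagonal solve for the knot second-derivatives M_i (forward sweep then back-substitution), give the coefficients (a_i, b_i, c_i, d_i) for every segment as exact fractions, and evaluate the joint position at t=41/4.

  seg 0: a=0 b=-4976/2331 c=0 d=314/2331
  seg 1: a=-2 b=-4034/2331 c=314/777 d=-346/20979
  seg 2: a=-4 b=580/2331 c=596/2331 d=41/567
  seg 3: a=1 b=8707/2331 c=2113/2331 d=-11938/20979
  seg 4: a=5 b=-14429/2331 c=-3275/777 d=3275/2331
S(41/4) = 22811/7104

Δ: Δ0=-2, Δ1=-2/3, Δ2=5/3, Δ3=4/3, Δ4=-9
row 1: diag=8, rhs=8; c'=3/8, d'=1
row 2: denom=12−3·3/8=87/8; d'=(14−3·1)/(87/8)=88/87
row 3: denom=12−3·8/29=324/29; d'=(-2−3·88/87)/(324/29)=-73/162
row 4: denom=8−3·29/108=259/36; d'=(-62−3·-73/162)/(259/36)=-6550/777
back: M4=-6550/777
back: M3=-73/162−29/108·-6550/777=4226/2331
back: M2=88/87−8/29·4226/2331=1192/2331
back: M1=1−3/8·1192/2331=628/777
M: M0=0, M1=628/777, M2=1192/2331, M3=4226/2331, M4=-6550/777, M5=0
seg 0: a=0, c=M0/2=0, d=(M1−M0)/(6·1)=314/2331, b=Δ0−h0·(2M0+M1)/6=-4976/2331
seg 1: a=-2, c=M1/2=314/777, d=(M2−M1)/(6·3)=-346/20979, b=Δ1−h1·(2M1+M2)/6=-4034/2331
seg 2: a=-4, c=M2/2=596/2331, d=(M3−M2)/(6·3)=41/567, b=Δ2−h2·(2M2+M3)/6=580/2331
seg 3: a=1, c=M3/2=2113/2331, d=(M4−M3)/(6·3)=-11938/20979, b=Δ3−h3·(2M3+M4)/6=8707/2331
seg 4: a=5, c=M4/2=-3275/777, d=(M5−M4)/(6·1)=3275/2331, b=Δ4−h4·(2M4+M5)/6=-14429/2331
t_q=41/4 → seg 4, τ=1/4; S=5+-14429/2331·τ+-3275/777·τ²+3275/2331·τ³=22811/7104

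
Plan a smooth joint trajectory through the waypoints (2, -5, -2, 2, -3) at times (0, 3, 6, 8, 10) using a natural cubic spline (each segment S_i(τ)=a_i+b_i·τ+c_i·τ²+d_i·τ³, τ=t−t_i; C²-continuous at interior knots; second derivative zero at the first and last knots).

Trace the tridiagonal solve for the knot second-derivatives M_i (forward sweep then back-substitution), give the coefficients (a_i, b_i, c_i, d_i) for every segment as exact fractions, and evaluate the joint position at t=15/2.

  seg 0: a=2 b=-2567/840 c=0 d=607/7560
  seg 1: a=-5 b=-373/420 c=607/840 d=-47/1512
  seg 2: a=-2 b=313/120 c=31/70 d=-251/672
  seg 3: a=2 b=-43/420 c=-1007/560 d=1007/3360
S(15/2) = 14769/8960

Δ: Δ0=-7/3, Δ1=1, Δ2=2, Δ3=-5/2
row 1: diag=12, rhs=20; c'=1/4, d'=5/3
row 2: denom=10−3·1/4=37/4; d'=(6−3·5/3)/(37/4)=4/37
row 3: denom=8−2·8/37=280/37; d'=(-27−2·4/37)/(280/37)=-1007/280
back: M3=-1007/280
back: M2=4/37−8/37·-1007/280=31/35
back: M1=5/3−1/4·31/35=607/420
M: M0=0, M1=607/420, M2=31/35, M3=-1007/280, M4=0
seg 0: a=2, c=M0/2=0, d=(M1−M0)/(6·3)=607/7560, b=Δ0−h0·(2M0+M1)/6=-2567/840
seg 1: a=-5, c=M1/2=607/840, d=(M2−M1)/(6·3)=-47/1512, b=Δ1−h1·(2M1+M2)/6=-373/420
seg 2: a=-2, c=M2/2=31/70, d=(M3−M2)/(6·2)=-251/672, b=Δ2−h2·(2M2+M3)/6=313/120
seg 3: a=2, c=M3/2=-1007/560, d=(M4−M3)/(6·2)=1007/3360, b=Δ3−h3·(2M3+M4)/6=-43/420
t_q=15/2 → seg 2, τ=3/2; S=-2+313/120·τ+31/70·τ²+-251/672·τ³=14769/8960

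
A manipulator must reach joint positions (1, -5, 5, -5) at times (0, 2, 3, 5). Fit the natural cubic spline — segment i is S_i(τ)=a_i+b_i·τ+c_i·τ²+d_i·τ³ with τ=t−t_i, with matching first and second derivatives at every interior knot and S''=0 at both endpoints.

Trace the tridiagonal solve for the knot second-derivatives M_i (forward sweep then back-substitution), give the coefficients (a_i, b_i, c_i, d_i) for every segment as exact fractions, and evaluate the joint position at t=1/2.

Δ: Δ0=-3, Δ1=10, Δ2=-5
row 1: diag=6, rhs=78; c'=1/6, d'=13
row 2: denom=6−1·1/6=35/6; d'=(-90−1·13)/(35/6)=-618/35
back: M2=-618/35
back: M1=13−1/6·-618/35=558/35
M: M0=0, M1=558/35, M2=-618/35, M3=0
seg 0: a=1, c=M0/2=0, d=(M1−M0)/(6·2)=93/70, b=Δ0−h0·(2M0+M1)/6=-291/35
seg 1: a=-5, c=M1/2=279/35, d=(M2−M1)/(6·1)=-28/5, b=Δ1−h1·(2M1+M2)/6=267/35
seg 2: a=5, c=M2/2=-309/35, d=(M3−M2)/(6·2)=103/70, b=Δ2−h2·(2M2+M3)/6=237/35
t_q=1/2 → seg 0, τ=1/2; S=1+-291/35·τ+0·τ²+93/70·τ³=-335/112

  seg 0: a=1 b=-291/35 c=0 d=93/70
  seg 1: a=-5 b=267/35 c=279/35 d=-28/5
  seg 2: a=5 b=237/35 c=-309/35 d=103/70
S(1/2) = -335/112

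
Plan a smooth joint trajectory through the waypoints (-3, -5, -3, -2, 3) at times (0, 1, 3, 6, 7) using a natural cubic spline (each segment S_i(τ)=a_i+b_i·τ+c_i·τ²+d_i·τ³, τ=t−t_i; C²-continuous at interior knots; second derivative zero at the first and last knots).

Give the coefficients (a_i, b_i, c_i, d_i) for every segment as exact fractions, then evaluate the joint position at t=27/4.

  seg 0: a=-3 b=-3119/1182 c=0 d=755/1182
  seg 1: a=-5 b=-427/591 c=755/394 d=-1247/2364
  seg 2: a=-3 b=362/591 c=-246/197 d=683/1773
  seg 3: a=-2 b=2081/591 c=437/197 d=-437/591
S(27/4) = 19879/12608

Δ: Δ0=-2, Δ1=1, Δ2=1/3, Δ3=5
row 1: diag=6, rhs=18; c'=1/3, d'=3
row 2: denom=10−2·1/3=28/3; d'=(-4−2·3)/(28/3)=-15/14
row 3: denom=8−3·9/28=197/28; d'=(28−3·-15/14)/(197/28)=874/197
back: M3=874/197
back: M2=-15/14−9/28·874/197=-492/197
back: M1=3−1/3·-492/197=755/197
M: M0=0, M1=755/197, M2=-492/197, M3=874/197, M4=0
seg 0: a=-3, c=M0/2=0, d=(M1−M0)/(6·1)=755/1182, b=Δ0−h0·(2M0+M1)/6=-3119/1182
seg 1: a=-5, c=M1/2=755/394, d=(M2−M1)/(6·2)=-1247/2364, b=Δ1−h1·(2M1+M2)/6=-427/591
seg 2: a=-3, c=M2/2=-246/197, d=(M3−M2)/(6·3)=683/1773, b=Δ2−h2·(2M2+M3)/6=362/591
seg 3: a=-2, c=M3/2=437/197, d=(M4−M3)/(6·1)=-437/591, b=Δ3−h3·(2M3+M4)/6=2081/591
t_q=27/4 → seg 3, τ=3/4; S=-2+2081/591·τ+437/197·τ²+-437/591·τ³=19879/12608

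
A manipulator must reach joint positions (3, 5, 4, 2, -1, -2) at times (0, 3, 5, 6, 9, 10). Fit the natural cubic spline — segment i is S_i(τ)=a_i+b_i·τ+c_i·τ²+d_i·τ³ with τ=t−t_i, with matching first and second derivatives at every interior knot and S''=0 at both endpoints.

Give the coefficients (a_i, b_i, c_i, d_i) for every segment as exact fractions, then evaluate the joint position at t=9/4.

Δ: Δ0=2/3, Δ1=-1/2, Δ2=-2, Δ3=-1, Δ4=-1
row 1: diag=10, rhs=-7; c'=1/5, d'=-7/10
row 2: denom=6−2·1/5=28/5; d'=(-9−2·-7/10)/(28/5)=-19/14
row 3: denom=8−1·5/28=219/28; d'=(6−1·-19/14)/(219/28)=206/219
row 4: denom=8−3·28/73=500/73; d'=(0−3·206/219)/(500/73)=-103/250
back: M4=-103/250
back: M3=206/219−28/73·-103/250=412/375
back: M2=-19/14−5/28·412/375=-233/150
back: M1=-7/10−1/5·-233/150=-146/375
M: M0=0, M1=-146/375, M2=-233/150, M3=412/375, M4=-103/250, M5=0
seg 0: a=3, c=M0/2=0, d=(M1−M0)/(6·3)=-73/3375, b=Δ0−h0·(2M0+M1)/6=323/375
seg 1: a=5, c=M1/2=-73/375, d=(M2−M1)/(6·2)=-97/1000, b=Δ1−h1·(2M1+M2)/6=104/375
seg 2: a=4, c=M2/2=-233/300, d=(M3−M2)/(6·1)=221/500, b=Δ2−h2·(2M2+M3)/6=-1249/750
seg 3: a=2, c=M3/2=206/375, d=(M4−M3)/(6·3)=-1133/13500, b=Δ3−h3·(2M3+M4)/6=-2839/1500
seg 4: a=-1, c=M4/2=-103/500, d=(M5−M4)/(6·1)=103/1500, b=Δ4−h4·(2M4+M5)/6=-647/750
t_q=9/4 → seg 0, τ=9/4; S=3+323/375·τ+0·τ²+-73/3375·τ³=37533/8000

  seg 0: a=3 b=323/375 c=0 d=-73/3375
  seg 1: a=5 b=104/375 c=-73/375 d=-97/1000
  seg 2: a=4 b=-1249/750 c=-233/300 d=221/500
  seg 3: a=2 b=-2839/1500 c=206/375 d=-1133/13500
  seg 4: a=-1 b=-647/750 c=-103/500 d=103/1500
S(9/4) = 37533/8000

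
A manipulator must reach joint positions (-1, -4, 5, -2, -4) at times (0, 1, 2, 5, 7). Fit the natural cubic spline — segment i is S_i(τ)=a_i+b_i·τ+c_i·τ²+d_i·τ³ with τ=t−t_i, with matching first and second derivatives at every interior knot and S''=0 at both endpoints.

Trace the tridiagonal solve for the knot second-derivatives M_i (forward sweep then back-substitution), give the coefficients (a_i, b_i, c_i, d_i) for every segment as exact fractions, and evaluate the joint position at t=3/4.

  seg 0: a=-1 b=-2687/411 c=0 d=1454/411
  seg 1: a=-4 b=1675/411 c=1454/137 d=-2338/411
  seg 2: a=5 b=3385/411 c=-884/137 d=1204/1233
  seg 3: a=-2 b=-1691/411 c=320/137 d=-160/411
S(3/4) = -19337/4384

Δ: Δ0=-3, Δ1=9, Δ2=-7/3, Δ3=-1
row 1: diag=4, rhs=72; c'=1/4, d'=18
row 2: denom=8−1·1/4=31/4; d'=(-68−1·18)/(31/4)=-344/31
row 3: denom=10−3·12/31=274/31; d'=(8−3·-344/31)/(274/31)=640/137
back: M3=640/137
back: M2=-344/31−12/31·640/137=-1768/137
back: M1=18−1/4·-1768/137=2908/137
M: M0=0, M1=2908/137, M2=-1768/137, M3=640/137, M4=0
seg 0: a=-1, c=M0/2=0, d=(M1−M0)/(6·1)=1454/411, b=Δ0−h0·(2M0+M1)/6=-2687/411
seg 1: a=-4, c=M1/2=1454/137, d=(M2−M1)/(6·1)=-2338/411, b=Δ1−h1·(2M1+M2)/6=1675/411
seg 2: a=5, c=M2/2=-884/137, d=(M3−M2)/(6·3)=1204/1233, b=Δ2−h2·(2M2+M3)/6=3385/411
seg 3: a=-2, c=M3/2=320/137, d=(M4−M3)/(6·2)=-160/411, b=Δ3−h3·(2M3+M4)/6=-1691/411
t_q=3/4 → seg 0, τ=3/4; S=-1+-2687/411·τ+0·τ²+1454/411·τ³=-19337/4384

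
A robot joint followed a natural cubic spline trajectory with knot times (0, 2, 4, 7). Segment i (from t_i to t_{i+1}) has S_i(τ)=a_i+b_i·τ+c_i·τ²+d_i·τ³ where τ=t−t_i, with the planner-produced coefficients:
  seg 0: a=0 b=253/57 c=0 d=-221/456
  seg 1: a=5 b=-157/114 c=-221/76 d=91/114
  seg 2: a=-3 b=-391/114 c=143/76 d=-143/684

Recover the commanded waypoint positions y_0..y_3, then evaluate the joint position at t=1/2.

y_0=0 y_1=5 y_2=-3 y_3=-2
S(1/2) = 2625/1216

y_0 = S_0(0) = a_0 = 0
y_1 = S_1(0) = a_1 = 5
y_2 = S_2(0) = a_2 = -3
y_3 = S_2(3) = -2
t_q=1/2 is in segment 0 (τ=1/2); S_0(τ)=2625/1216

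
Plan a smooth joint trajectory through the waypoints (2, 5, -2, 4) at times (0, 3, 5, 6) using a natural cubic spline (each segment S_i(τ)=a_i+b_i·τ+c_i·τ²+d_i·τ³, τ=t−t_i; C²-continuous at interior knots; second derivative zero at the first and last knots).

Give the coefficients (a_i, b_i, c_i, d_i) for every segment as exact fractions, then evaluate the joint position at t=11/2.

Δ: Δ0=1, Δ1=-7/2, Δ2=6
row 1: diag=10, rhs=-27; c'=1/5, d'=-27/10
row 2: denom=6−2·1/5=28/5; d'=(57−2·-27/10)/(28/5)=78/7
back: M2=78/7
back: M1=-27/10−1/5·78/7=-69/14
M: M0=0, M1=-69/14, M2=78/7, M3=0
seg 0: a=2, c=M0/2=0, d=(M1−M0)/(6·3)=-23/84, b=Δ0−h0·(2M0+M1)/6=97/28
seg 1: a=5, c=M1/2=-69/28, d=(M2−M1)/(6·2)=75/56, b=Δ1−h1·(2M1+M2)/6=-55/14
seg 2: a=-2, c=M2/2=39/7, d=(M3−M2)/(6·1)=-13/7, b=Δ2−h2·(2M2+M3)/6=16/7
t_q=11/2 → seg 2, τ=1/2; S=-2+16/7·τ+39/7·τ²+-13/7·τ³=17/56

  seg 0: a=2 b=97/28 c=0 d=-23/84
  seg 1: a=5 b=-55/14 c=-69/28 d=75/56
  seg 2: a=-2 b=16/7 c=39/7 d=-13/7
S(11/2) = 17/56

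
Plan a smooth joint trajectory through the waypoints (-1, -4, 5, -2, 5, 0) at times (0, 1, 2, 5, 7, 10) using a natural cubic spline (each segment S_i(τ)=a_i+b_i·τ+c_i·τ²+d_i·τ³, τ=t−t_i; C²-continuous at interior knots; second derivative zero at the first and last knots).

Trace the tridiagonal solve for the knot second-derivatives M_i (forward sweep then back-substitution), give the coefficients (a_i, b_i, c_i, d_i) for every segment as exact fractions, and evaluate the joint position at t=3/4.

  seg 0: a=-1 b=-8639/1308 c=0 d=4715/1308
  seg 1: a=-4 b=2753/654 c=4715/436 d=-7879/1308
  seg 2: a=5 b=10159/1308 c=-791/109 d=15265/11772
  seg 3: a=-2 b=-499/654 c=5773/1308 d=-995/872
  seg 4: a=5 b=1046/327 c=-1591/654 d=1591/5886
S(3/4) = -123693/27904

Δ: Δ0=-3, Δ1=9, Δ2=-7/3, Δ3=7/2, Δ4=-5/3
row 1: diag=4, rhs=72; c'=1/4, d'=18
row 2: denom=8−1·1/4=31/4; d'=(-68−1·18)/(31/4)=-344/31
row 3: denom=10−3·12/31=274/31; d'=(35−3·-344/31)/(274/31)=2117/274
row 4: denom=10−2·31/137=1308/137; d'=(-31−2·2117/274)/(1308/137)=-1591/327
back: M4=-1591/327
back: M3=2117/274−31/137·-1591/327=5773/654
back: M2=-344/31−12/31·5773/654=-1582/109
back: M1=18−1/4·-1582/109=4715/218
M: M0=0, M1=4715/218, M2=-1582/109, M3=5773/654, M4=-1591/327, M5=0
seg 0: a=-1, c=M0/2=0, d=(M1−M0)/(6·1)=4715/1308, b=Δ0−h0·(2M0+M1)/6=-8639/1308
seg 1: a=-4, c=M1/2=4715/436, d=(M2−M1)/(6·1)=-7879/1308, b=Δ1−h1·(2M1+M2)/6=2753/654
seg 2: a=5, c=M2/2=-791/109, d=(M3−M2)/(6·3)=15265/11772, b=Δ2−h2·(2M2+M3)/6=10159/1308
seg 3: a=-2, c=M3/2=5773/1308, d=(M4−M3)/(6·2)=-995/872, b=Δ3−h3·(2M3+M4)/6=-499/654
seg 4: a=5, c=M4/2=-1591/654, d=(M5−M4)/(6·3)=1591/5886, b=Δ4−h4·(2M4+M5)/6=1046/327
t_q=3/4 → seg 0, τ=3/4; S=-1+-8639/1308·τ+0·τ²+4715/1308·τ³=-123693/27904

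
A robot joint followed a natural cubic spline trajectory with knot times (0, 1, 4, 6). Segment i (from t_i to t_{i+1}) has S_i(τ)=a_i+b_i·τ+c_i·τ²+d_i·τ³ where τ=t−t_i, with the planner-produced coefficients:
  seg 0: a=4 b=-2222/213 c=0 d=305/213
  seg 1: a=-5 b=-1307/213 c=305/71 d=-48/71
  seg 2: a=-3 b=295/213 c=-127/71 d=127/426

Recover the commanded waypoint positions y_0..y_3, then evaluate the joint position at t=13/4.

y_0 = S_0(0) = a_0 = 4
y_1 = S_1(0) = a_1 = -5
y_2 = S_2(0) = a_2 = -3
y_3 = S_2(2) = -5
t_q=13/4 is in segment 1 (τ=9/4); S_1(τ)=-5407/1136

y_0=4 y_1=-5 y_2=-3 y_3=-5
S(13/4) = -5407/1136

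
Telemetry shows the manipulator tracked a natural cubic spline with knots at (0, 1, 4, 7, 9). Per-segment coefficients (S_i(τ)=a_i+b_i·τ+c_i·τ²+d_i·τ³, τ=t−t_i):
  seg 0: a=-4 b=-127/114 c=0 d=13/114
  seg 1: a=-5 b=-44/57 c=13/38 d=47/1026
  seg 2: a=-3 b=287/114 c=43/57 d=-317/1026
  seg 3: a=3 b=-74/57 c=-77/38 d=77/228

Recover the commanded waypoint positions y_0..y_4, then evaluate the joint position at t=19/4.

y_0=-4 y_1=-5 y_2=-3 y_3=3 y_4=-5
S(19/4) = -1989/2432

y_0 = S_0(0) = a_0 = -4
y_1 = S_1(0) = a_1 = -5
y_2 = S_2(0) = a_2 = -3
y_3 = S_3(0) = a_3 = 3
y_4 = S_3(2) = -5
t_q=19/4 is in segment 2 (τ=3/4); S_2(τ)=-1989/2432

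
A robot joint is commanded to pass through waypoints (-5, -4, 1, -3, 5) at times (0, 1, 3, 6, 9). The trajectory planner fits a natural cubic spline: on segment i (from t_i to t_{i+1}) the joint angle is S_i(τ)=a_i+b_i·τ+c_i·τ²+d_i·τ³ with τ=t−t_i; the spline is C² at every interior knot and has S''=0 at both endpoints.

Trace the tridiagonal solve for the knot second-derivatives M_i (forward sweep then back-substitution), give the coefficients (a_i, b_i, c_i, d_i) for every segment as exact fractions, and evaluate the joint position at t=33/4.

  seg 0: a=-5 b=671/1236 c=0 d=565/1236
  seg 1: a=-4 b=1183/618 c=565/412 d=-1333/2472
  seg 2: a=1 b=287/309 c=-192/103 d=343/927
  seg 3: a=-3 b=-82/309 c=151/103 d=-151/927
S(33/4) = 12981/6592

Δ: Δ0=1, Δ1=5/2, Δ2=-4/3, Δ3=8/3
row 1: diag=6, rhs=9; c'=1/3, d'=3/2
row 2: denom=10−2·1/3=28/3; d'=(-23−2·3/2)/(28/3)=-39/14
row 3: denom=12−3·9/28=309/28; d'=(24−3·-39/14)/(309/28)=302/103
back: M3=302/103
back: M2=-39/14−9/28·302/103=-384/103
back: M1=3/2−1/3·-384/103=565/206
M: M0=0, M1=565/206, M2=-384/103, M3=302/103, M4=0
seg 0: a=-5, c=M0/2=0, d=(M1−M0)/(6·1)=565/1236, b=Δ0−h0·(2M0+M1)/6=671/1236
seg 1: a=-4, c=M1/2=565/412, d=(M2−M1)/(6·2)=-1333/2472, b=Δ1−h1·(2M1+M2)/6=1183/618
seg 2: a=1, c=M2/2=-192/103, d=(M3−M2)/(6·3)=343/927, b=Δ2−h2·(2M2+M3)/6=287/309
seg 3: a=-3, c=M3/2=151/103, d=(M4−M3)/(6·3)=-151/927, b=Δ3−h3·(2M3+M4)/6=-82/309
t_q=33/4 → seg 3, τ=9/4; S=-3+-82/309·τ+151/103·τ²+-151/927·τ³=12981/6592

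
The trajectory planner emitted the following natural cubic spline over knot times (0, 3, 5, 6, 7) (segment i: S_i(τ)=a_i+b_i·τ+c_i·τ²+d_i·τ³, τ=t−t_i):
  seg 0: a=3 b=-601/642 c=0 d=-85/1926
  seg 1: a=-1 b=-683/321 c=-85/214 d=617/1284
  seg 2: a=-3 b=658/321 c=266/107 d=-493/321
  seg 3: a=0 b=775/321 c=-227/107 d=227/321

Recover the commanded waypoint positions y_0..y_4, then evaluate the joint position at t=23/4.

y_0 = S_0(0) = a_0 = 3
y_1 = S_1(0) = a_1 = -1
y_2 = S_2(0) = a_2 = -3
y_3 = S_3(0) = a_3 = 0
y_4 = S_3(1) = 1
t_q=23/4 is in segment 2 (τ=3/4); S_2(τ)=-4877/6848

y_0=3 y_1=-1 y_2=-3 y_3=0 y_4=1
S(23/4) = -4877/6848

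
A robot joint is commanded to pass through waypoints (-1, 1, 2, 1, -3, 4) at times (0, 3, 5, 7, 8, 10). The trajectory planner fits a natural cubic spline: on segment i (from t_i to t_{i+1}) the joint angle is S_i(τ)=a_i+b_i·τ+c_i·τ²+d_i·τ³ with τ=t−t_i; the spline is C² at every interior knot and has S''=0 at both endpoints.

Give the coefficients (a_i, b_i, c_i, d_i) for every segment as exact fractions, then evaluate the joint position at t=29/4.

  seg 0: a=-1 b=281/363 c=0 d=-13/1089
  seg 1: a=1 b=164/363 c=-13/121 d=191/2904
  seg 2: a=2 b=589/726 c=139/484 d=-1369/2904
  seg 3: a=1 b=-122/33 c=-615/242 d=1625/726
  seg 4: a=-3 b=-1499/726 c=505/121 d=-505/726
S(29/4) = -745/15488

Δ: Δ0=2/3, Δ1=1/2, Δ2=-1/2, Δ3=-4, Δ4=7/2
row 1: diag=10, rhs=-1; c'=1/5, d'=-1/10
row 2: denom=8−2·1/5=38/5; d'=(-6−2·-1/10)/(38/5)=-29/38
row 3: denom=6−2·5/19=104/19; d'=(-21−2·-29/38)/(104/19)=-185/52
row 4: denom=6−1·19/104=605/104; d'=(45−1·-185/52)/(605/104)=1010/121
back: M4=1010/121
back: M3=-185/52−19/104·1010/121=-615/121
back: M2=-29/38−5/19·-615/121=139/242
back: M1=-1/10−1/5·139/242=-26/121
M: M0=0, M1=-26/121, M2=139/242, M3=-615/121, M4=1010/121, M5=0
seg 0: a=-1, c=M0/2=0, d=(M1−M0)/(6·3)=-13/1089, b=Δ0−h0·(2M0+M1)/6=281/363
seg 1: a=1, c=M1/2=-13/121, d=(M2−M1)/(6·2)=191/2904, b=Δ1−h1·(2M1+M2)/6=164/363
seg 2: a=2, c=M2/2=139/484, d=(M3−M2)/(6·2)=-1369/2904, b=Δ2−h2·(2M2+M3)/6=589/726
seg 3: a=1, c=M3/2=-615/242, d=(M4−M3)/(6·1)=1625/726, b=Δ3−h3·(2M3+M4)/6=-122/33
seg 4: a=-3, c=M4/2=505/121, d=(M5−M4)/(6·2)=-505/726, b=Δ4−h4·(2M4+M5)/6=-1499/726
t_q=29/4 → seg 3, τ=1/4; S=1+-122/33·τ+-615/242·τ²+1625/726·τ³=-745/15488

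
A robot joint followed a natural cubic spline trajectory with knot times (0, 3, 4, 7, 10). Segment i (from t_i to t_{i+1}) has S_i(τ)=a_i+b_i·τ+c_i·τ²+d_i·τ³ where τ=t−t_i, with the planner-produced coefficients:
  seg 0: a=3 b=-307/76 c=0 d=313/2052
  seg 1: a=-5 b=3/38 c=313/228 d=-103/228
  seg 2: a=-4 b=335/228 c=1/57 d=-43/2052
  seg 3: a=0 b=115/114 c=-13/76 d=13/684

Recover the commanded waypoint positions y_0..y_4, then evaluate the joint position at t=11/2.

y_0 = S_0(0) = a_0 = 3
y_1 = S_1(0) = a_1 = -5
y_2 = S_2(0) = a_2 = -4
y_3 = S_3(0) = a_3 = 0
y_4 = S_3(3) = 2
t_q=11/2 is in segment 2 (τ=3/2); S_2(τ)=-1111/608

y_0=3 y_1=-5 y_2=-4 y_3=0 y_4=2
S(11/2) = -1111/608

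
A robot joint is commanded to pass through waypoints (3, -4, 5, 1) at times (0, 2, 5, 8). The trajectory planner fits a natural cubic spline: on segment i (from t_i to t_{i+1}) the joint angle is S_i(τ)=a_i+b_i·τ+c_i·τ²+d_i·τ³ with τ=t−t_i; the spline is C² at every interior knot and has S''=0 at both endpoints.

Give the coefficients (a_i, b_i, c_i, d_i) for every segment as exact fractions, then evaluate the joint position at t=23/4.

Δ: Δ0=-7/2, Δ1=3, Δ2=-4/3
row 1: diag=10, rhs=39; c'=3/10, d'=39/10
row 2: denom=12−3·3/10=111/10; d'=(-26−3·39/10)/(111/10)=-377/111
back: M2=-377/111
back: M1=39/10−3/10·-377/111=182/37
M: M0=0, M1=182/37, M2=-377/111, M3=0
seg 0: a=3, c=M0/2=0, d=(M1−M0)/(6·2)=91/222, b=Δ0−h0·(2M0+M1)/6=-1141/222
seg 1: a=-4, c=M1/2=91/37, d=(M2−M1)/(6·3)=-923/1998, b=Δ1−h1·(2M1+M2)/6=-49/222
seg 2: a=5, c=M2/2=-377/222, d=(M3−M2)/(6·3)=377/1998, b=Δ2−h2·(2M2+M3)/6=229/111
t_q=23/4 → seg 2, τ=3/4; S=5+229/111·τ+-377/222·τ²+377/1998·τ³=26861/4736

  seg 0: a=3 b=-1141/222 c=0 d=91/222
  seg 1: a=-4 b=-49/222 c=91/37 d=-923/1998
  seg 2: a=5 b=229/111 c=-377/222 d=377/1998
S(23/4) = 26861/4736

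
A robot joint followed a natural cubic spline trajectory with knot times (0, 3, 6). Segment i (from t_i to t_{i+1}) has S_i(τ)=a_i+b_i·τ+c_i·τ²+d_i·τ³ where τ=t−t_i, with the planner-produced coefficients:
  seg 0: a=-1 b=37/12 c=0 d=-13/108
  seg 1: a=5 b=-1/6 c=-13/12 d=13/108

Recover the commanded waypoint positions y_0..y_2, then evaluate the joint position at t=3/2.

y_0 = S_0(0) = a_0 = -1
y_1 = S_1(0) = a_1 = 5
y_2 = S_1(3) = -2
t_q=3/2 is in segment 0 (τ=3/2); S_0(τ)=103/32

y_0=-1 y_1=5 y_2=-2
S(3/2) = 103/32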